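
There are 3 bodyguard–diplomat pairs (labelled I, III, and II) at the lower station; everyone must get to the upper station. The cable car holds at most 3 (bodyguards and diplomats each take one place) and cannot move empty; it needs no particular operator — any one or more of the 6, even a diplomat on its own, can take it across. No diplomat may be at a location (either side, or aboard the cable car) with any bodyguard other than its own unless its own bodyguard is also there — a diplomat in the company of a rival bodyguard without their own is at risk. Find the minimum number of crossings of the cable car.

Counting alone: each trip to the upper station takes at most 3 across and each return brings at least 1 back, so after t trips out (and t−1 returns) at most 3t − (t−1) of the 6 are across; that first reaches 6 at t = 3, so at least 5 crossings are needed.
The plan below uses exactly 5 crossings, so it is optimal:
1. bodyguard I and diplomat I cross → the upper station.
2. bodyguard I crosses ← the lower station.
3. bodyguard I, bodyguard II, and bodyguard III cross → the upper station.
4. diplomat I crosses ← the lower station.
5. diplomat I, diplomat II, and diplomat III cross → the upper station.

5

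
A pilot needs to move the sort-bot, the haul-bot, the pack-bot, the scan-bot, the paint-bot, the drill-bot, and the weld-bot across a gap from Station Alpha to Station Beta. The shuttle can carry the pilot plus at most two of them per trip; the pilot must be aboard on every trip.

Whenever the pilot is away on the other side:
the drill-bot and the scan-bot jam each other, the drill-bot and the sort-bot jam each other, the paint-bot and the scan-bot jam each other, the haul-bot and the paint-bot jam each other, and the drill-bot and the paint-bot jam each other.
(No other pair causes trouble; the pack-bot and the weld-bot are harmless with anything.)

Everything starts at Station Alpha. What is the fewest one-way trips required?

11

Counting alone: the pilot can take at most 2 across per trip to Station Beta, so moving all 7 needs at least 4 loaded trips out, with a return between consecutive ones — at least 7 crossings.
The safety rule pushes this higher. Following every safe sequence of crossings, the most of the 7 that can be at Station Beta as the shuttle arrives there on crossings 7, 9 is 5, 6 respectively — never all 7.
So no plan with fewer than 11 crossings exists, and this one achieves 11:
1. Pilot goes to Station Beta with the drill-bot and the paint-bot.  [Station Alpha: the haul-bot, the pack-bot, the scan-bot, the sort-bot, the weld-bot | Station Beta: the drill-bot, the paint-bot]
2. Pilot goes back to Station Alpha with the paint-bot.  [Station Alpha: the haul-bot, the pack-bot, the paint-bot, the scan-bot, the sort-bot, the weld-bot | Station Beta: the drill-bot]
3. Pilot goes to Station Beta with the paint-bot and the sort-bot.  [Station Alpha: the haul-bot, the pack-bot, the scan-bot, the weld-bot | Station Beta: the drill-bot, the paint-bot, the sort-bot]
4. Pilot goes back to Station Alpha with the drill-bot.  [Station Alpha: the drill-bot, the haul-bot, the pack-bot, the scan-bot, the weld-bot | Station Beta: the paint-bot, the sort-bot]
5. Pilot goes to Station Beta with the haul-bot and the scan-bot.  [Station Alpha: the drill-bot, the pack-bot, the weld-bot | Station Beta: the haul-bot, the paint-bot, the scan-bot, the sort-bot]
6. Pilot goes back to Station Alpha with the paint-bot.  [Station Alpha: the drill-bot, the pack-bot, the paint-bot, the weld-bot | Station Beta: the haul-bot, the scan-bot, the sort-bot]
7. Pilot goes to Station Beta with the pack-bot and the paint-bot.  [Station Alpha: the drill-bot, the weld-bot | Station Beta: the haul-bot, the pack-bot, the paint-bot, the scan-bot, the sort-bot]
8. Pilot goes back to Station Alpha with the paint-bot.  [Station Alpha: the drill-bot, the paint-bot, the weld-bot | Station Beta: the haul-bot, the pack-bot, the scan-bot, the sort-bot]
9. Pilot goes to Station Beta with the paint-bot and the weld-bot.  [Station Alpha: the drill-bot | Station Beta: the haul-bot, the pack-bot, the paint-bot, the scan-bot, the sort-bot, the weld-bot]
10. Pilot goes back to Station Alpha with the paint-bot.  [Station Alpha: the drill-bot, the paint-bot | Station Beta: the haul-bot, the pack-bot, the scan-bot, the sort-bot, the weld-bot]
11. Pilot goes to Station Beta with the drill-bot and the paint-bot.  [Station Alpha: — | Station Beta: the drill-bot, the haul-bot, the pack-bot, the paint-bot, the scan-bot, the sort-bot, the weld-bot]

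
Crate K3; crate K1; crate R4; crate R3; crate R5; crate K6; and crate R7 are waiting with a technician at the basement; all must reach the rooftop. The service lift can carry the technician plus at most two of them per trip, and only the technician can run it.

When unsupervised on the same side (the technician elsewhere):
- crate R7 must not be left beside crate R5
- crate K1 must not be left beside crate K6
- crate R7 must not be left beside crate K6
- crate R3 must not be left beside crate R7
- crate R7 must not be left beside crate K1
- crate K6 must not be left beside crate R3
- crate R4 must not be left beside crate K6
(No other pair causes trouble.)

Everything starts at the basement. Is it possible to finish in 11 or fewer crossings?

Yes — this plan uses 11 crossings (≤ 11):
1. Technician goes to the rooftop with crate K6 and crate R7.  [the basement: crate K1, crate K3, crate R3, crate R4, crate R5 | the rooftop: crate K6, crate R7]
2. Technician goes back to the basement with crate K6.  [the basement: crate K1, crate K3, crate K6, crate R3, crate R4, crate R5 | the rooftop: crate R7]
3. Technician goes to the rooftop with crate K3 and crate K6.  [the basement: crate K1, crate R3, crate R4, crate R5 | the rooftop: crate K3, crate K6, crate R7]
4. Technician goes back to the basement with crate K6.  [the basement: crate K1, crate K6, crate R3, crate R4, crate R5 | the rooftop: crate K3, crate R7]
5. Technician goes to the rooftop with crate K6 and crate R4.  [the basement: crate K1, crate R3, crate R5 | the rooftop: crate K3, crate K6, crate R4, crate R7]
6. Technician goes back to the basement with crate K6.  [the basement: crate K1, crate K6, crate R3, crate R5 | the rooftop: crate K3, crate R4, crate R7]
7. Technician goes to the rooftop with crate K1 and crate R3.  [the basement: crate K6, crate R5 | the rooftop: crate K1, crate K3, crate R3, crate R4, crate R7]
8. Technician goes back to the basement with crate R7.  [the basement: crate K6, crate R5, crate R7 | the rooftop: crate K1, crate K3, crate R3, crate R4]
9. Technician goes to the rooftop with crate K6 and crate R5.  [the basement: crate R7 | the rooftop: crate K1, crate K3, crate K6, crate R3, crate R4, crate R5]
10. Technician goes back to the basement with crate K6.  [the basement: crate K6, crate R7 | the rooftop: crate K1, crate K3, crate R3, crate R4, crate R5]
11. Technician goes to the rooftop with crate K6 and crate R7.  [the basement: — | the rooftop: crate K1, crate K3, crate K6, crate R3, crate R4, crate R5, crate R7]

Yes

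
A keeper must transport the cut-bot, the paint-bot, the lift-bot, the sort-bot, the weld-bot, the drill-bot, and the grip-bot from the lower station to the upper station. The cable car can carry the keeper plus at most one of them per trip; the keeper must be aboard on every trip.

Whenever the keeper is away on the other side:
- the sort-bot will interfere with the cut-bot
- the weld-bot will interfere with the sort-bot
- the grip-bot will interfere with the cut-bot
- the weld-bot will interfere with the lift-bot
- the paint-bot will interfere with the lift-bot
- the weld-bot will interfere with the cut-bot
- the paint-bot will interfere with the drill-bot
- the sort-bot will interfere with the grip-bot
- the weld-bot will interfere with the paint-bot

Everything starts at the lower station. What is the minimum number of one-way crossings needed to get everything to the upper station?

Whatever the first load, the items left behind include a forbidden pair without the keeper. No opening move is safe, so no plan exists.

impossible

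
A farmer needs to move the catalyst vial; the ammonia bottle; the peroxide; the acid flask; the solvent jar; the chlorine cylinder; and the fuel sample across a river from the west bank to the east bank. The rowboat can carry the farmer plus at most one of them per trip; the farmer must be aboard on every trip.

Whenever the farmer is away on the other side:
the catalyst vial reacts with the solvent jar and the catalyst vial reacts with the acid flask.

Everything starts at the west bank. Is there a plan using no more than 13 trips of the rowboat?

Counting alone: the farmer can take at most 1 across per trip to the east bank, so moving all 7 needs at least 7 loaded trips out, with a return between consecutive ones — at least 13 crossings.
The safety rule pushes this higher. Following every safe sequence of crossings, the most of the 7 that can be at the east bank as the rowboat arrives there on crossing 13 is 6 — never all 7.
So the move cannot be finished within 13 crossings. (The shortest complete plan takes 15:)
1. Farmer goes to the east bank with the catalyst vial.
2. Farmer goes back to the west bank alone.
3. Farmer goes to the east bank with the ammonia bottle.
4. Farmer goes back to the west bank alone.
5. Farmer goes to the east bank with the peroxide.
6. Farmer goes back to the west bank alone.
7. Farmer goes to the east bank with the acid flask.
8. Farmer goes back to the west bank with the catalyst vial.
9. Farmer goes to the east bank with the solvent jar.
10. Farmer goes back to the west bank alone.
11. Farmer goes to the east bank with the chlorine cylinder.
12. Farmer goes back to the west bank alone.
13. Farmer goes to the east bank with the fuel sample.
14. Farmer goes back to the west bank alone.
15. Farmer goes to the east bank with the catalyst vial.

No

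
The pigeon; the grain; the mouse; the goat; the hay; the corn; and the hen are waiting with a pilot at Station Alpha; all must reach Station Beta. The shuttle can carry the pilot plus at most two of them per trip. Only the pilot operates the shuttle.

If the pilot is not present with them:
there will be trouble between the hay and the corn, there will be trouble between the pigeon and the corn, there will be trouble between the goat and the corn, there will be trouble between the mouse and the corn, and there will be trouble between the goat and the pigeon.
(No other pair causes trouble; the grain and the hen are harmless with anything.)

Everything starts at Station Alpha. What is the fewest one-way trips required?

11

Counting alone: the pilot can take at most 2 across per trip to Station Beta, so moving all 7 needs at least 4 loaded trips out, with a return between consecutive ones — at least 7 crossings.
The safety rule pushes this higher. Following every safe sequence of crossings, the most of the 7 that can be at Station Beta as the shuttle arrives there on crossings 7, 9 is 5, 6 respectively — never all 7.
So no plan with fewer than 11 crossings exists, and this one achieves 11:
1. Pilot goes to Station Beta with the corn and the pigeon.
2. Pilot goes back to Station Alpha with the pigeon.
3. Pilot goes to Station Beta with the grain and the pigeon.
4. Pilot goes back to Station Alpha with the pigeon.
5. Pilot goes to Station Beta with the mouse and the pigeon.
6. Pilot goes back to Station Alpha with the corn.
7. Pilot goes to Station Beta with the goat and the hay.
8. Pilot goes back to Station Alpha with the pigeon.
9. Pilot goes to Station Beta with the hen and the pigeon.
10. Pilot goes back to Station Alpha with the pigeon.
11. Pilot goes to Station Beta with the corn and the pigeon.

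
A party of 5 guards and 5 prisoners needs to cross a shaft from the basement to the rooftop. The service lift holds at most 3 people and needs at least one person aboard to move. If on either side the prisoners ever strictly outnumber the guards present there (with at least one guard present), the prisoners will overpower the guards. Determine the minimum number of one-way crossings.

Counting alone: each trip to the rooftop takes at most 3 across and each return brings at least 1 back, so after t trips out (and t−1 returns) at most 3t − (t−1) of the 10 are across; that first reaches 10 at t = 5, so at least 9 crossings are needed.
The safety rule pushes this higher. Following every safe sequence of crossings, the most of the 10 that can be at the rooftop as the service lift arrives there on crossing 9 is 9 — never all 10.
So no plan with fewer than 11 crossings exists, and this one achieves 11:
1. 2 prisoners → the rooftop.  (the basement: 5G 3P; the rooftop: 0G 2P)
2. 1 prisoner ← the basement.  (the basement: 5G 4P; the rooftop: 0G 1P)
3. 3 prisoners → the rooftop.  (the basement: 5G 1P; the rooftop: 0G 4P)
4. 1 prisoner ← the basement.  (the basement: 5G 2P; the rooftop: 0G 3P)
5. 3 guards → the rooftop.  (the basement: 2G 2P; the rooftop: 3G 3P)
6. 1 guard and 1 prisoner ← the basement.  (the basement: 3G 3P; the rooftop: 2G 2P)
7. 3 guards → the rooftop.  (the basement: 0G 3P; the rooftop: 5G 2P)
8. 1 prisoner ← the basement.  (the basement: 0G 4P; the rooftop: 5G 1P)
9. 2 prisoners → the rooftop.  (the basement: 0G 2P; the rooftop: 5G 3P)
10. 1 prisoner ← the basement.  (the basement: 0G 3P; the rooftop: 5G 2P)
11. 3 prisoners → the rooftop.  (the basement: 0G 0P; the rooftop: 5G 5P)

11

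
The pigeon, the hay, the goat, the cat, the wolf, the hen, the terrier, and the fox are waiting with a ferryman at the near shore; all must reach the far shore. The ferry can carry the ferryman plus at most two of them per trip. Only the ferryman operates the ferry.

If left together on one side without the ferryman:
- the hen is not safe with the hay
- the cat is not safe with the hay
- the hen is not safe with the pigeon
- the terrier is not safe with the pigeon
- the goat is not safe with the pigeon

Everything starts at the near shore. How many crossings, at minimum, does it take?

Counting alone: the ferryman can take at most 2 across per trip to the far shore, so moving all 8 needs at least 4 loaded trips out, with a return between consecutive ones — at least 7 crossings.
The safety rule pushes this higher. Following every safe sequence of crossings, the most of the 8 that can be at the far shore as the ferry arrives there on crossing 7 is 7 — never all 8.
So no plan with fewer than 9 crossings exists, and this one achieves 9:
1. Ferryman goes to the far shore with the hay and the pigeon.
2. Ferryman goes back to the near shore alone.
3. Ferryman goes to the far shore with the cat and the goat.
4. Ferryman goes back to the near shore with the hay and the pigeon.
5. Ferryman goes to the far shore with the hen and the terrier.
6. Ferryman goes back to the near shore alone.
7. Ferryman goes to the far shore with the fox and the wolf.
8. Ferryman goes back to the near shore alone.
9. Ferryman goes to the far shore with the hay and the pigeon.

9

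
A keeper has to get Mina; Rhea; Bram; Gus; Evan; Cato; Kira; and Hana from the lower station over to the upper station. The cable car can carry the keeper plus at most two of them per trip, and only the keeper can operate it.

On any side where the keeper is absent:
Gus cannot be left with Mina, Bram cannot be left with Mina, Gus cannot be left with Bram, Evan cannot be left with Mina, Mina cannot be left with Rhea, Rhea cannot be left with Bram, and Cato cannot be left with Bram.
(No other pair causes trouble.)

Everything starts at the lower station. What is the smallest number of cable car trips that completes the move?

13

Counting alone: the keeper can take at most 2 across per trip to the upper station, so moving all 8 needs at least 4 loaded trips out, with a return between consecutive ones — at least 7 crossings.
The safety rule pushes this higher. Following every safe sequence of crossings, the most of the 8 that can be at the upper station as the cable car arrives there on crossings 7, 9, 11 is 5, 6, 7 respectively — never all 8.
So no plan with fewer than 13 crossings exists, and this one achieves 13:
1. Keeper goes to the upper station with Bram and Mina.
2. Keeper goes back to the lower station with Mina.
3. Keeper goes to the upper station with Evan and Mina.
4. Keeper goes back to the lower station with Mina.
5. Keeper goes to the upper station with Kira and Mina.
6. Keeper goes back to the lower station with Mina.
7. Keeper goes to the upper station with Hana and Mina.
8. Keeper goes back to the lower station with Mina.
9. Keeper goes to the upper station with Gus and Rhea.
10. Keeper goes back to the lower station with Bram.
11. Keeper goes to the upper station with Cato and Mina.
12. Keeper goes back to the lower station with Mina.
13. Keeper goes to the upper station with Bram and Mina.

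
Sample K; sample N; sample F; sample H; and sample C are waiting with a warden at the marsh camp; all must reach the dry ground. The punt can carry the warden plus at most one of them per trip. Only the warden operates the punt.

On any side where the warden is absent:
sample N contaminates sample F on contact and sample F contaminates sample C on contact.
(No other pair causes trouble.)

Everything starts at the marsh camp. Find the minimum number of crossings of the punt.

Counting alone: the warden can take at most 1 across per trip to the dry ground, so moving all 5 needs at least 5 loaded trips out, with a return between consecutive ones — at least 9 crossings.
The safety rule pushes this higher. Following every safe sequence of crossings, the most of the 5 that can be at the dry ground as the punt arrives there on crossing 9 is 4 — never all 5.
So no plan with fewer than 11 crossings exists, and this one achieves 11:
1. Warden goes to the dry ground with sample F.
2. Warden goes back to the marsh camp alone.
3. Warden goes to the dry ground with sample K.
4. Warden goes back to the marsh camp alone.
5. Warden goes to the dry ground with sample N.
6. Warden goes back to the marsh camp with sample F.
7. Warden goes to the dry ground with sample C.
8. Warden goes back to the marsh camp alone.
9. Warden goes to the dry ground with sample H.
10. Warden goes back to the marsh camp alone.
11. Warden goes to the dry ground with sample F.

11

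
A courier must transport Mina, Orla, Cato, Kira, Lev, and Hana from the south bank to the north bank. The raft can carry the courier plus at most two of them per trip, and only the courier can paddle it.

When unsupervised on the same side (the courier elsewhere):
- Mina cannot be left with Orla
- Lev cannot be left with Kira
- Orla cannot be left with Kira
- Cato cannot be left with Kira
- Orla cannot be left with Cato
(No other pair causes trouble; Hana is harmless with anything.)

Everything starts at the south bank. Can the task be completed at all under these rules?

1. Courier goes to the north bank with Kira and Orla.
2. Courier goes back to the south bank with Orla.
3. Courier goes to the north bank with Mina and Orla.
4. Courier goes back to the south bank with Orla.
5. Courier goes to the north bank with Hana and Orla.
6. Courier goes back to the south bank with Orla.
7. Courier goes to the north bank with Cato and Lev.
8. Courier goes back to the south bank with Kira.
9. Courier goes to the north bank with Kira and Orla.

Yes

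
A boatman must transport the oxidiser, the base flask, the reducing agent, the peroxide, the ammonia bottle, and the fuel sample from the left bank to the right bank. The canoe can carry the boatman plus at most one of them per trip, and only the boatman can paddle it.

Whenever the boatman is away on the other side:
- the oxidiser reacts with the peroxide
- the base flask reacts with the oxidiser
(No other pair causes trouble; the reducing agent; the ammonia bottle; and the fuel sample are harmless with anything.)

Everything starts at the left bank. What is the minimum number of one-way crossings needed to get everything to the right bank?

13

Counting alone: the boatman can take at most 1 across per trip to the right bank, so moving all 6 needs at least 6 loaded trips out, with a return between consecutive ones — at least 11 crossings.
The safety rule pushes this higher. Following every safe sequence of crossings, the most of the 6 that can be at the right bank as the canoe arrives there on crossing 11 is 5 — never all 6.
So no plan with fewer than 13 crossings exists, and this one achieves 13:
1. Boatman goes to the right bank with the oxidiser.  [the left bank: the ammonia bottle, the base flask, the fuel sample, the peroxide, the reducing agent | the right bank: the oxidiser]
2. Boatman goes back to the left bank alone.  [the left bank: the ammonia bottle, the base flask, the fuel sample, the peroxide, the reducing agent | the right bank: the oxidiser]
3. Boatman goes to the right bank with the base flask.  [the left bank: the ammonia bottle, the fuel sample, the peroxide, the reducing agent | the right bank: the base flask, the oxidiser]
4. Boatman goes back to the left bank with the oxidiser.  [the left bank: the ammonia bottle, the fuel sample, the oxidiser, the peroxide, the reducing agent | the right bank: the base flask]
5. Boatman goes to the right bank with the peroxide.  [the left bank: the ammonia bottle, the fuel sample, the oxidiser, the reducing agent | the right bank: the base flask, the peroxide]
6. Boatman goes back to the left bank alone.  [the left bank: the ammonia bottle, the fuel sample, the oxidiser, the reducing agent | the right bank: the base flask, the peroxide]
7. Boatman goes to the right bank with the reducing agent.  [the left bank: the ammonia bottle, the fuel sample, the oxidiser | the right bank: the base flask, the peroxide, the reducing agent]
8. Boatman goes back to the left bank alone.  [the left bank: the ammonia bottle, the fuel sample, the oxidiser | the right bank: the base flask, the peroxide, the reducing agent]
9. Boatman goes to the right bank with the ammonia bottle.  [the left bank: the fuel sample, the oxidiser | the right bank: the ammonia bottle, the base flask, the peroxide, the reducing agent]
10. Boatman goes back to the left bank alone.  [the left bank: the fuel sample, the oxidiser | the right bank: the ammonia bottle, the base flask, the peroxide, the reducing agent]
11. Boatman goes to the right bank with the fuel sample.  [the left bank: the oxidiser | the right bank: the ammonia bottle, the base flask, the fuel sample, the peroxide, the reducing agent]
12. Boatman goes back to the left bank alone.  [the left bank: the oxidiser | the right bank: the ammonia bottle, the base flask, the fuel sample, the peroxide, the reducing agent]
13. Boatman goes to the right bank with the oxidiser.  [the left bank: — | the right bank: the ammonia bottle, the base flask, the fuel sample, the oxidiser, the peroxide, the reducing agent]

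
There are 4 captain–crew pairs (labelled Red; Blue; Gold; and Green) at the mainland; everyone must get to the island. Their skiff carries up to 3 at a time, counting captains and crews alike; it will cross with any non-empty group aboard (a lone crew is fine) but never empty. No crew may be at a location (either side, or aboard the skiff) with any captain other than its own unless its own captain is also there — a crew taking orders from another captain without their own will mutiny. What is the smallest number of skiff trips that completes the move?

9

Counting alone: each trip to the island takes at most 3 across and each return brings at least 1 back, so after t trips out (and t−1 returns) at most 3t − (t−1) of the 8 are across; that first reaches 8 at t = 4, so at least 7 crossings are needed.
The safety rule pushes this higher. Following every safe sequence of crossings, the most of the 8 that can be at the island as the skiff arrives there on crossing 7 is 7 — never all 8.
So no plan with fewer than 9 crossings exists, and this one achieves 9:
1. captain Red and crew Red cross → the island.
2. captain Red crosses ← the mainland.
3. captain Blue, captain Red, and crew Blue cross → the island.
4. captain Red and crew Red cross ← the mainland.
5. captain Gold, captain Green, and captain Red cross → the island.
6. crew Blue crosses ← the mainland.
7. crew Blue and crew Red cross → the island.
8. crew Red crosses ← the mainland.
9. crew Gold, crew Green, and crew Red cross → the island.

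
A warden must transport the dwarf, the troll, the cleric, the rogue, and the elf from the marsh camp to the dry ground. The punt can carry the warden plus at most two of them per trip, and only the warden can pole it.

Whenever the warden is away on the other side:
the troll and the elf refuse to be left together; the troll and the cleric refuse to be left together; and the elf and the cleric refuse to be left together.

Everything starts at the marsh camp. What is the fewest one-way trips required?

Counting alone: the warden can take at most 2 across per trip to the dry ground, so moving all 5 needs at least 3 loaded trips out, with a return between consecutive ones — at least 5 crossings.
The safety rule pushes this higher. Following every safe sequence of crossings, the most of the 5 that can be at the dry ground as the punt arrives there on crossing 5 is 4 — never all 5.
So no plan with fewer than 7 crossings exists, and this one achieves 7:
1. Warden goes to the dry ground with the cleric and the troll.
2. Warden goes back to the marsh camp with the troll.
3. Warden goes to the dry ground with the dwarf and the troll.
4. Warden goes back to the marsh camp with the troll.
5. Warden goes to the dry ground with the rogue and the troll.
6. Warden goes back to the marsh camp with the troll.
7. Warden goes to the dry ground with the elf and the troll.

7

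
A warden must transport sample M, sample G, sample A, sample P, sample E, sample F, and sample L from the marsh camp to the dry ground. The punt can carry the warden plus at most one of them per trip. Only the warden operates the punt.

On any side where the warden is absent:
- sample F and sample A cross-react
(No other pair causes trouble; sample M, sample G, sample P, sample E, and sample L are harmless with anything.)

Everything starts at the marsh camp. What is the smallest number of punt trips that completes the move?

13

Counting alone: the warden can take at most 1 across per trip to the dry ground, so moving all 7 needs at least 7 loaded trips out, with a return between consecutive ones — at least 13 crossings.
The plan below uses exactly 13 crossings, so it is optimal:
1. Warden goes to the dry ground with sample A.  [the marsh camp: sample E, sample F, sample G, sample L, sample M, sample P | the dry ground: sample A]
2. Warden goes back to the marsh camp alone.  [the marsh camp: sample E, sample F, sample G, sample L, sample M, sample P | the dry ground: sample A]
3. Warden goes to the dry ground with sample M.  [the marsh camp: sample E, sample F, sample G, sample L, sample P | the dry ground: sample A, sample M]
4. Warden goes back to the marsh camp alone.  [the marsh camp: sample E, sample F, sample G, sample L, sample P | the dry ground: sample A, sample M]
5. Warden goes to the dry ground with sample G.  [the marsh camp: sample E, sample F, sample L, sample P | the dry ground: sample A, sample G, sample M]
6. Warden goes back to the marsh camp alone.  [the marsh camp: sample E, sample F, sample L, sample P | the dry ground: sample A, sample G, sample M]
7. Warden goes to the dry ground with sample P.  [the marsh camp: sample E, sample F, sample L | the dry ground: sample A, sample G, sample M, sample P]
8. Warden goes back to the marsh camp alone.  [the marsh camp: sample E, sample F, sample L | the dry ground: sample A, sample G, sample M, sample P]
9. Warden goes to the dry ground with sample E.  [the marsh camp: sample F, sample L | the dry ground: sample A, sample E, sample G, sample M, sample P]
10. Warden goes back to the marsh camp alone.  [the marsh camp: sample F, sample L | the dry ground: sample A, sample E, sample G, sample M, sample P]
11. Warden goes to the dry ground with sample L.  [the marsh camp: sample F | the dry ground: sample A, sample E, sample G, sample L, sample M, sample P]
12. Warden goes back to the marsh camp alone.  [the marsh camp: sample F | the dry ground: sample A, sample E, sample G, sample L, sample M, sample P]
13. Warden goes to the dry ground with sample F.  [the marsh camp: — | the dry ground: sample A, sample E, sample F, sample G, sample L, sample M, sample P]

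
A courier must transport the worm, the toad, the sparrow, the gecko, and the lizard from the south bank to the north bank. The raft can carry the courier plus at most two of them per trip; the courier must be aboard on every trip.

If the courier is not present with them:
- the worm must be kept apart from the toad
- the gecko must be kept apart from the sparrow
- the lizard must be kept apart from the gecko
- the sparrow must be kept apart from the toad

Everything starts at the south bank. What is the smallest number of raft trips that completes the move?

Counting alone: the courier can take at most 2 across per trip to the north bank, so moving all 5 needs at least 3 loaded trips out, with a return between consecutive ones — at least 5 crossings.
The safety rule pushes this higher. Following every safe sequence of crossings, the most of the 5 that can be at the north bank as the raft arrives there on crossing 5 is 4 — never all 5.
So no plan with fewer than 7 crossings exists, and this one achieves 7:
1. Courier goes to the north bank with the gecko and the toad.
2. Courier goes back to the south bank alone.
3. Courier goes to the north bank with the worm.
4. Courier goes back to the south bank with the toad.
5. Courier goes to the north bank with the lizard and the sparrow.
6. Courier goes back to the south bank with the gecko.
7. Courier goes to the north bank with the gecko and the toad.

7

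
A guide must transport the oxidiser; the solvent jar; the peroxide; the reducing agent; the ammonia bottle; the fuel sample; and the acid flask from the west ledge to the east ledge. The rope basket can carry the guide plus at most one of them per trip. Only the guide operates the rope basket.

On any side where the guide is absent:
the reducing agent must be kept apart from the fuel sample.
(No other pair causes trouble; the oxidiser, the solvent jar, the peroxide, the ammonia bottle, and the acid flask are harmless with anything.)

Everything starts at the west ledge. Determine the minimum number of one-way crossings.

13

Counting alone: the guide can take at most 1 across per trip to the east ledge, so moving all 7 needs at least 7 loaded trips out, with a return between consecutive ones — at least 13 crossings.
The plan below uses exactly 13 crossings, so it is optimal:
1. Guide goes to the east ledge with the reducing agent.
2. Guide goes back to the west ledge alone.
3. Guide goes to the east ledge with the oxidiser.
4. Guide goes back to the west ledge alone.
5. Guide goes to the east ledge with the solvent jar.
6. Guide goes back to the west ledge alone.
7. Guide goes to the east ledge with the peroxide.
8. Guide goes back to the west ledge alone.
9. Guide goes to the east ledge with the ammonia bottle.
10. Guide goes back to the west ledge alone.
11. Guide goes to the east ledge with the acid flask.
12. Guide goes back to the west ledge alone.
13. Guide goes to the east ledge with the fuel sample.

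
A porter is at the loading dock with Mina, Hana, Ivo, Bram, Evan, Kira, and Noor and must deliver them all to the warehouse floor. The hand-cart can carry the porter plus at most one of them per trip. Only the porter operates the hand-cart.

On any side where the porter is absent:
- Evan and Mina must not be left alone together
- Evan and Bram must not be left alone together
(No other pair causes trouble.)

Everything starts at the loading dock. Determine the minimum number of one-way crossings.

15

Counting alone: the porter can take at most 1 across per trip to the warehouse floor, so moving all 7 needs at least 7 loaded trips out, with a return between consecutive ones — at least 13 crossings.
The safety rule pushes this higher. Following every safe sequence of crossings, the most of the 7 that can be at the warehouse floor as the hand-cart arrives there on crossing 13 is 6 — never all 7.
So no plan with fewer than 15 crossings exists, and this one achieves 15:
1. Porter goes to the warehouse floor with Evan.  [the loading dock: Bram, Hana, Ivo, Kira, Mina, Noor | the warehouse floor: Evan]
2. Porter goes back to the loading dock alone.  [the loading dock: Bram, Hana, Ivo, Kira, Mina, Noor | the warehouse floor: Evan]
3. Porter goes to the warehouse floor with Mina.  [the loading dock: Bram, Hana, Ivo, Kira, Noor | the warehouse floor: Evan, Mina]
4. Porter goes back to the loading dock with Evan.  [the loading dock: Bram, Evan, Hana, Ivo, Kira, Noor | the warehouse floor: Mina]
5. Porter goes to the warehouse floor with Bram.  [the loading dock: Evan, Hana, Ivo, Kira, Noor | the warehouse floor: Bram, Mina]
6. Porter goes back to the loading dock alone.  [the loading dock: Evan, Hana, Ivo, Kira, Noor | the warehouse floor: Bram, Mina]
7. Porter goes to the warehouse floor with Hana.  [the loading dock: Evan, Ivo, Kira, Noor | the warehouse floor: Bram, Hana, Mina]
8. Porter goes back to the loading dock alone.  [the loading dock: Evan, Ivo, Kira, Noor | the warehouse floor: Bram, Hana, Mina]
9. Porter goes to the warehouse floor with Ivo.  [the loading dock: Evan, Kira, Noor | the warehouse floor: Bram, Hana, Ivo, Mina]
10. Porter goes back to the loading dock alone.  [the loading dock: Evan, Kira, Noor | the warehouse floor: Bram, Hana, Ivo, Mina]
11. Porter goes to the warehouse floor with Kira.  [the loading dock: Evan, Noor | the warehouse floor: Bram, Hana, Ivo, Kira, Mina]
12. Porter goes back to the loading dock alone.  [the loading dock: Evan, Noor | the warehouse floor: Bram, Hana, Ivo, Kira, Mina]
13. Porter goes to the warehouse floor with Noor.  [the loading dock: Evan | the warehouse floor: Bram, Hana, Ivo, Kira, Mina, Noor]
14. Porter goes back to the loading dock alone.  [the loading dock: Evan | the warehouse floor: Bram, Hana, Ivo, Kira, Mina, Noor]
15. Porter goes to the warehouse floor with Evan.  [the loading dock: — | the warehouse floor: Bram, Evan, Hana, Ivo, Kira, Mina, Noor]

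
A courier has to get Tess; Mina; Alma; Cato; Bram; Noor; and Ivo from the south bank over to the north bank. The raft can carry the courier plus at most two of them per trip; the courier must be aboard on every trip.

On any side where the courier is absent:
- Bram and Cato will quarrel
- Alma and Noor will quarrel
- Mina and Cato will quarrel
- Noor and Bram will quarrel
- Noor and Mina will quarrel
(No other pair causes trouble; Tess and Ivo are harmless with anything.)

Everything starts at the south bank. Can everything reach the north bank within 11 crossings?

Yes

Yes — this plan uses 9 crossings (≤ 11):
1. Courier goes to the north bank with Cato and Noor.  [the south bank: Alma, Bram, Ivo, Mina, Tess | the north bank: Cato, Noor]
2. Courier goes back to the south bank alone.  [the south bank: Alma, Bram, Ivo, Mina, Tess | the north bank: Cato, Noor]
3. Courier goes to the north bank with Tess.  [the south bank: Alma, Bram, Ivo, Mina | the north bank: Cato, Noor, Tess]
4. Courier goes back to the south bank alone.  [the south bank: Alma, Bram, Ivo, Mina | the north bank: Cato, Noor, Tess]
5. Courier goes to the north bank with Alma and Mina.  [the south bank: Bram, Ivo | the north bank: Alma, Cato, Mina, Noor, Tess]
6. Courier goes back to the south bank with Cato and Noor.  [the south bank: Bram, Cato, Ivo, Noor | the north bank: Alma, Mina, Tess]
7. Courier goes to the north bank with Bram and Ivo.  [the south bank: Cato, Noor | the north bank: Alma, Bram, Ivo, Mina, Tess]
8. Courier goes back to the south bank alone.  [the south bank: Cato, Noor | the north bank: Alma, Bram, Ivo, Mina, Tess]
9. Courier goes to the north bank with Cato and Noor.  [the south bank: — | the north bank: Alma, Bram, Cato, Ivo, Mina, Noor, Tess]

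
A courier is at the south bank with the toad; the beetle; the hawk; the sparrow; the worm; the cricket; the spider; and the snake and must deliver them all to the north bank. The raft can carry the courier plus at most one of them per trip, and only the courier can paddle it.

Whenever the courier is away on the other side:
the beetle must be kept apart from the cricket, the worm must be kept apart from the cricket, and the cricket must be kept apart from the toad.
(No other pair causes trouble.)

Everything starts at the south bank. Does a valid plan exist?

Following every safe sequence of crossings from the start, the most of the 8 that can be at the north bank as the raft arrives there on crossings 1, 3, 5, 7, 9, 11 is 1, 2, 3, 4, 5, 6 respectively; the best ever achieved is 6 of 8.
From crossing 13 on, no configuration arises that was not already reachable earlier: only 144 distinct safe configurations (who is on which side, and where the raft is) can ever be reached, none of them has everyone across, and every continuation just revisits them. So no valid plan exists.

No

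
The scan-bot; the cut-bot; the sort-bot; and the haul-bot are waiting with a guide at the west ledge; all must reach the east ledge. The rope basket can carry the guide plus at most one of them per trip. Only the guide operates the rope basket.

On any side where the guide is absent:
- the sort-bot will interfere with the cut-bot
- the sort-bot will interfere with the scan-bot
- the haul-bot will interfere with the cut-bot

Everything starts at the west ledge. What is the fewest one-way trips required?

impossible

Whatever the first load, the items left behind include a forbidden pair without the guide. No opening move is safe, so no plan exists.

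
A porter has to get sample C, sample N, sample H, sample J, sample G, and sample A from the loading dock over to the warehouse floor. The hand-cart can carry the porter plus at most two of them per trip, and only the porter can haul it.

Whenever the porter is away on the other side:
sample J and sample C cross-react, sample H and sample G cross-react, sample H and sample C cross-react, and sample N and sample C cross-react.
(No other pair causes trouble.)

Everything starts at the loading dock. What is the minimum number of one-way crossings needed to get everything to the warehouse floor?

7

Counting alone: the porter can take at most 2 across per trip to the warehouse floor, so moving all 6 needs at least 3 loaded trips out, with a return between consecutive ones — at least 5 crossings.
The safety rule pushes this higher. Following every safe sequence of crossings, the most of the 6 that can be at the warehouse floor as the hand-cart arrives there on crossing 5 is 5 — never all 6.
So no plan with fewer than 7 crossings exists, and this one achieves 7:
1. Porter goes to the warehouse floor with sample C and sample H.
2. Porter goes back to the loading dock with sample C.
3. Porter goes to the warehouse floor with sample C and sample N.
4. Porter goes back to the loading dock with sample C.
5. Porter goes to the warehouse floor with sample A and sample J.
6. Porter goes back to the loading dock alone.
7. Porter goes to the warehouse floor with sample C and sample G.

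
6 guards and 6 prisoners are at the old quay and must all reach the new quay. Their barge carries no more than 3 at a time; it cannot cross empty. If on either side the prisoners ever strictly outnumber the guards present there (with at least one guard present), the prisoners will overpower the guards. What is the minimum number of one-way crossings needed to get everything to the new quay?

impossible

Following every safe sequence of crossings from the start, the most of the 12 that can be at the new quay as the barge arrives there on crossings 1, 3, 5 is 3, 5, 6 respectively; the best ever achieved is 6 of 12.
From crossing 7 on, no configuration arises that was not already reachable earlier: only 17 distinct safe configurations (who is on which side, and where the barge is) can ever be reached, none of them has everyone across, and every continuation just revisits them. They are: 0 guards + 0 prisoners across (barge back at the start); 0 guards + 1 prisoner across (barge there); 0 guards + 1 prisoner across (barge back at the start); 0 guards + 2 prisoners across (barge there); 0 guards + 2 prisoners across (barge back at the start); 0 guards + 3 prisoners across (barge there); 0 guards + 3 prisoners across (barge back at the start); 0 guards + 4 prisoners across (barge there); 0 guards + 4 prisoners across (barge back at the start); 0 guards + 5 prisoners across (barge there); 0 guards + 5 prisoners across (barge back at the start); 0 guards + 6 prisoners across (barge there); 1 guard + 1 prisoner across (barge there); 1 guard + 1 prisoner across (barge back at the start); 2 guards + 2 prisoners across (barge there); 2 guards + 2 prisoners across (barge back at the start); 3 guards + 3 prisoners across (barge there). So no valid plan exists.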